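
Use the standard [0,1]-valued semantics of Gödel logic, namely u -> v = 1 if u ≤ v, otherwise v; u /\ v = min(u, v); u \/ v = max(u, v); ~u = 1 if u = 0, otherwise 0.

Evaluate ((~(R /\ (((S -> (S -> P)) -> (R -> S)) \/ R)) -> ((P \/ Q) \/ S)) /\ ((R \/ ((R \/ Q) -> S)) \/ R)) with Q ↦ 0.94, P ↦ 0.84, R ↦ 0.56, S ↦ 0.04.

0.56

(S -> P): 0.04 ≤ 0.84, so result = 1
(S -> (S -> P)): 0.04 ≤ 1, so result = 1
(R -> S): 0.56 > 0.04, so result = 0.04
((S -> (S -> P)) -> (R -> S)): 1 > 0.04, so result = 0.04
(((S -> (S -> P)) -> (R -> S)) \/ R) = max(0.04, 0.56) = 0.56
(R /\ (((S -> (S -> P)) -> (R -> S)) \/ R)) = min(0.56, 0.56) = 0.56
~(R /\ (((S -> (S -> P)) -> (R -> S)) \/ R)): Gödel ¬ of 0.56 = 0 (operand ≠ 0)
(P \/ Q) = max(0.84, 0.94) = 0.94
((P \/ Q) \/ S) = max(0.94, 0.04) = 0.94
(~(R /\ (((S -> (S -> P)) -> (R -> S)) \/ R)) -> ((P \/ Q) \/ S)): 0 ≤ 0.94, so result = 1
(R \/ Q) = max(0.56, 0.94) = 0.94
((R \/ Q) -> S): 0.94 > 0.04, so result = 0.04
(R \/ ((R \/ Q) -> S)) = max(0.56, 0.04) = 0.56
((R \/ ((R \/ Q) -> S)) \/ R) = max(0.56, 0.56) = 0.56
((~(R /\ (((S -> (S -> P)) -> (R -> S)) \/ R)) -> ((P \/ Q) \/ S)) /\ ((R \/ ((R \/ Q) -> S)) \/ R)) = min(1, 0.56) = 0.56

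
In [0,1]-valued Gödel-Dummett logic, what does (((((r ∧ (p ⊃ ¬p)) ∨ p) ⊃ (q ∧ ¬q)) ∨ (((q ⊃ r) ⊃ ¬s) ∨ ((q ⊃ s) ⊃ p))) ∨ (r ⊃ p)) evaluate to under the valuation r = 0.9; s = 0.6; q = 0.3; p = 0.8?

¬p: Gödel ¬ of 0.8 = 0 (operand ≠ 0)
(p ⊃ ¬p): 0.8 > 0, so result = 0
(r ∧ (p ⊃ ¬p)) = min(0.9, 0) = 0
((r ∧ (p ⊃ ¬p)) ∨ p) = max(0, 0.8) = 0.8
¬q: Gödel ¬ of 0.3 = 0 (operand ≠ 0)
(q ∧ ¬q) = min(0.3, 0) = 0
(((r ∧ (p ⊃ ¬p)) ∨ p) ⊃ (q ∧ ¬q)): 0.8 > 0, so result = 0
(q ⊃ r): 0.3 ≤ 0.9, so result = 1
¬s: Gödel ¬ of 0.6 = 0 (operand ≠ 0)
((q ⊃ r) ⊃ ¬s): 1 > 0, so result = 0
(q ⊃ s): 0.3 ≤ 0.6, so result = 1
((q ⊃ s) ⊃ p): 1 > 0.8, so result = 0.8
(((q ⊃ r) ⊃ ¬s) ∨ ((q ⊃ s) ⊃ p)) = max(0, 0.8) = 0.8
((((r ∧ (p ⊃ ¬p)) ∨ p) ⊃ (q ∧ ¬q)) ∨ (((q ⊃ r) ⊃ ¬s) ∨ ((q ⊃ s) ⊃ p))) = max(0, 0.8) = 0.8
(r ⊃ p): 0.9 > 0.8, so result = 0.8
(((((r ∧ (p ⊃ ¬p)) ∨ p) ⊃ (q ∧ ¬q)) ∨ (((q ⊃ r) ⊃ ¬s) ∨ ((q ⊃ s) ⊃ p))) ∨ (r ⊃ p)) = max(0.8, 0.8) = 0.8

0.80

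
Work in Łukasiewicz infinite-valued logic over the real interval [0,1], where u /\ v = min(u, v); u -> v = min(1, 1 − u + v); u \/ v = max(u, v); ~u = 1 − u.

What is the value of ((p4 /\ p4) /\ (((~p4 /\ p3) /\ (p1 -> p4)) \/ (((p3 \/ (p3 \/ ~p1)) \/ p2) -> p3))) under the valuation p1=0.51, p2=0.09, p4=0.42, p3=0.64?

(p4 /\ p4) = min(0.42, 0.42) = 0.42
~p4: Łukasiewicz ¬ gives 1 − 0.42 = 0.58
(~p4 /\ p3) = min(0.58, 0.64) = 0.58
(p1 -> p4): min(1, 1 − 0.51 + 0.42) = 0.91
((~p4 /\ p3) /\ (p1 -> p4)) = min(0.58, 0.91) = 0.58
~p1: Łukasiewicz ¬ gives 1 − 0.51 = 0.49
(p3 \/ ~p1) = max(0.64, 0.49) = 0.64
(p3 \/ (p3 \/ ~p1)) = max(0.64, 0.64) = 0.64
((p3 \/ (p3 \/ ~p1)) \/ p2) = max(0.64, 0.09) = 0.64
(((p3 \/ (p3 \/ ~p1)) \/ p2) -> p3): min(1, 1 − 0.64 + 0.64) = 1
(((~p4 /\ p3) /\ (p1 -> p4)) \/ (((p3 \/ (p3 \/ ~p1)) \/ p2) -> p3)) = max(0.58, 1) = 1
((p4 /\ p4) /\ (((~p4 /\ p3) /\ (p1 -> p4)) \/ (((p3 \/ (p3 \/ ~p1)) \/ p2) -> p3))) = min(0.42, 1) = 0.42

0.42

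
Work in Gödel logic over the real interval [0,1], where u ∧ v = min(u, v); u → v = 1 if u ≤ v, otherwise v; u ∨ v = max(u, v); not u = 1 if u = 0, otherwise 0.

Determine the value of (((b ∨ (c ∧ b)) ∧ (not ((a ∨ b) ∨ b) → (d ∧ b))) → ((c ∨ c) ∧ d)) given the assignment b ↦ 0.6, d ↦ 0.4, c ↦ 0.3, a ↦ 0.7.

(c ∧ b) = min(0.3, 0.6) = 0.3
(b ∨ (c ∧ b)) = max(0.6, 0.3) = 0.6
(a ∨ b) = max(0.7, 0.6) = 0.7
((a ∨ b) ∨ b) = max(0.7, 0.6) = 0.7
not ((a ∨ b) ∨ b): Gödel ¬ of 0.7 = 0 (operand ≠ 0)
(d ∧ b) = min(0.4, 0.6) = 0.4
(not ((a ∨ b) ∨ b) → (d ∧ b)): 0 ≤ 0.4, so result = 1
((b ∨ (c ∧ b)) ∧ (not ((a ∨ b) ∨ b) → (d ∧ b))) = min(0.6, 1) = 0.6
(c ∨ c) = max(0.3, 0.3) = 0.3
((c ∨ c) ∧ d) = min(0.3, 0.4) = 0.3
(((b ∨ (c ∧ b)) ∧ (not ((a ∨ b) ∨ b) → (d ∧ b))) → ((c ∨ c) ∧ d)): 0.6 > 0.3, so result = 0.3

0.30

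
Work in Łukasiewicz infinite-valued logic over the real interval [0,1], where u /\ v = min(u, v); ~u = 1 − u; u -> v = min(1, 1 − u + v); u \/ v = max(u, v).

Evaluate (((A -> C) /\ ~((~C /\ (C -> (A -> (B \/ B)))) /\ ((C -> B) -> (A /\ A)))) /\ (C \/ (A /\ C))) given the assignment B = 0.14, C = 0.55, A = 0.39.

(A -> C): min(1, 1 − 0.39 + 0.55) = 1
~C: Łukasiewicz ¬ gives 1 − 0.55 = 0.45
(B \/ B) = max(0.14, 0.14) = 0.14
(A -> (B \/ B)): min(1, 1 − 0.39 + 0.14) = 0.75
(C -> (A -> (B \/ B))): min(1, 1 − 0.55 + 0.75) = 1
(~C /\ (C -> (A -> (B \/ B)))) = min(0.45, 1) = 0.45
(C -> B): min(1, 1 − 0.55 + 0.14) = 0.59
(A /\ A) = min(0.39, 0.39) = 0.39
((C -> B) -> (A /\ A)): min(1, 1 − 0.59 + 0.39) = 0.8
((~C /\ (C -> (A -> (B \/ B)))) /\ ((C -> B) -> (A /\ A))) = min(0.45, 0.8) = 0.45
~((~C /\ (C -> (A -> (B \/ B)))) /\ ((C -> B) -> (A /\ A))): Łukasiewicz ¬ gives 1 − 0.45 = 0.55
((A -> C) /\ ~((~C /\ (C -> (A -> (B \/ B)))) /\ ((C -> B) -> (A /\ A)))) = min(1, 0.55) = 0.55
(A /\ C) = min(0.39, 0.55) = 0.39
(C \/ (A /\ C)) = max(0.55, 0.39) = 0.55
(((A -> C) /\ ~((~C /\ (C -> (A -> (B \/ B)))) /\ ((C -> B) -> (A /\ A)))) /\ (C \/ (A /\ C))) = min(0.55, 0.55) = 0.55

0.55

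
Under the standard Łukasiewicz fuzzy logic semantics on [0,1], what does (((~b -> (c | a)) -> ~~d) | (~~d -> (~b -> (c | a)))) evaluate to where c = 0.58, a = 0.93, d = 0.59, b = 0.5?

1.00

~b: Łukasiewicz ¬ gives 1 − 0.5 = 0.5
(c | a) = max(0.58, 0.93) = 0.93
(~b -> (c | a)): min(1, 1 − 0.5 + 0.93) = 1
~d: Łukasiewicz ¬ gives 1 − 0.59 = 0.41
~~d: Łukasiewicz ¬ gives 1 − 0.41 = 0.59
((~b -> (c | a)) -> ~~d): min(1, 1 − 1 + 0.59) = 0.59
~d: Łukasiewicz ¬ gives 1 − 0.59 = 0.41
~~d: Łukasiewicz ¬ gives 1 − 0.41 = 0.59
~b: Łukasiewicz ¬ gives 1 − 0.5 = 0.5
(c | a) = max(0.58, 0.93) = 0.93
(~b -> (c | a)): min(1, 1 − 0.5 + 0.93) = 1
(~~d -> (~b -> (c | a))): min(1, 1 − 0.59 + 1) = 1
(((~b -> (c | a)) -> ~~d) | (~~d -> (~b -> (c | a)))) = max(0.59, 1) = 1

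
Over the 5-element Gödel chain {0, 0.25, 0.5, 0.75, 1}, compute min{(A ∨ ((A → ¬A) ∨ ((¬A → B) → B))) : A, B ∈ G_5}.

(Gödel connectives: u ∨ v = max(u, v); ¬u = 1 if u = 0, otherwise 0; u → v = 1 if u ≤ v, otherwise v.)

0.25

The minimum is attained at A = 0.25, B = 0:
  ¬A: Gödel ¬ of 0.25 = 0 (operand ≠ 0)
  (A → ¬A): 0.25 > 0, so result = 0
  ¬A: Gödel ¬ of 0.25 = 0 (operand ≠ 0)
  (¬A → B): 0 ≤ 0, so result = 1
  ((¬A → B) → B): 1 > 0, so result = 0
  ((A → ¬A) ∨ ((¬A → B) → B)) = max(0, 0) = 0
  (A ∨ ((A → ¬A) ∨ ((¬A → B) → B))) = max(0.25, 0) = 0.25
Checking all 25 assignments confirms none give a value below 0.25.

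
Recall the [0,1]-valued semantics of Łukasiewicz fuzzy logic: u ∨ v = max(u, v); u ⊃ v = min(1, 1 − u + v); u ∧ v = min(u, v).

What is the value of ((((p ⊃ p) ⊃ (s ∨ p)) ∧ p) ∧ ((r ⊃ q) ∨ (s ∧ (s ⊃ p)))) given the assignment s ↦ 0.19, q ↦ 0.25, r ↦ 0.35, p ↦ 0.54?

(p ⊃ p): min(1, 1 − 0.54 + 0.54) = 1
(s ∨ p) = max(0.19, 0.54) = 0.54
((p ⊃ p) ⊃ (s ∨ p)): min(1, 1 − 1 + 0.54) = 0.54
(((p ⊃ p) ⊃ (s ∨ p)) ∧ p) = min(0.54, 0.54) = 0.54
(r ⊃ q): min(1, 1 − 0.35 + 0.25) = 0.9
(s ⊃ p): min(1, 1 − 0.19 + 0.54) = 1
(s ∧ (s ⊃ p)) = min(0.19, 1) = 0.19
((r ⊃ q) ∨ (s ∧ (s ⊃ p))) = max(0.9, 0.19) = 0.9
((((p ⊃ p) ⊃ (s ∨ p)) ∧ p) ∧ ((r ⊃ q) ∨ (s ∧ (s ⊃ p)))) = min(0.54, 0.9) = 0.54

0.54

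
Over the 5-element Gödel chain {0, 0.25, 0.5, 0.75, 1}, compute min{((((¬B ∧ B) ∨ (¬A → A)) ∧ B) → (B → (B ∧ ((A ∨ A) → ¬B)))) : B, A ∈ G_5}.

0.00

The minimum is attained at B = 0.25, A = 0.25:
  ¬B: Gödel ¬ of 0.25 = 0 (operand ≠ 0)
  (¬B ∧ B) = min(0, 0.25) = 0
  ¬A: Gödel ¬ of 0.25 = 0 (operand ≠ 0)
  (¬A → A): 0 ≤ 0.25, so result = 1
  ((¬B ∧ B) ∨ (¬A → A)) = max(0, 1) = 1
  (((¬B ∧ B) ∨ (¬A → A)) ∧ B) = min(1, 0.25) = 0.25
  (A ∨ A) = max(0.25, 0.25) = 0.25
  ¬B: Gödel ¬ of 0.25 = 0 (operand ≠ 0)
  ((A ∨ A) → ¬B): 0.25 > 0, so result = 0
  (B ∧ ((A ∨ A) → ¬B)) = min(0.25, 0) = 0
  (B → (B ∧ ((A ∨ A) → ¬B))): 0.25 > 0, so result = 0
  ((((¬B ∧ B) ∨ (¬A → A)) ∧ B) → (B → (B ∧ ((A ∨ A) → ¬B)))): 0.25 > 0, so result = 0
Checking all 25 assignments confirms none give a value below 0.00.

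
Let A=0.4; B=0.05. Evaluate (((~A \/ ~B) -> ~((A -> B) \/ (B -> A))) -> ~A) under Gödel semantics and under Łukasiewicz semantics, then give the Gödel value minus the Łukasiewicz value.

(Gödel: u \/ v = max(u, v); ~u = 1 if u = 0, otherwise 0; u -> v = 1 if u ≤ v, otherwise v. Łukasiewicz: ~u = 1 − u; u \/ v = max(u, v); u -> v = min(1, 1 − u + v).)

Gödel evaluation:
  ~A: Gödel ¬ of 0.4 = 0 (operand ≠ 0)
  ~B: Gödel ¬ of 0.05 = 0 (operand ≠ 0)
  (~A \/ ~B) = max(0, 0) = 0
  (A -> B): 0.4 > 0.05, so result = 0.05
  (B -> A): 0.05 ≤ 0.4, so result = 1
  ((A -> B) \/ (B -> A)) = max(0.05, 1) = 1
  ~((A -> B) \/ (B -> A)): Gödel ¬ of 1 = 0 (operand ≠ 0)
  ((~A \/ ~B) -> ~((A -> B) \/ (B -> A))): 0 ≤ 0, so result = 1
  ~A: Gödel ¬ of 0.4 = 0 (operand ≠ 0)
  (((~A \/ ~B) -> ~((A -> B) \/ (B -> A))) -> ~A): 1 > 0, so result = 0
  Gödel value = 0
Łukasiewicz evaluation:
  ~A: Łukasiewicz ¬ gives 1 − 0.4 = 0.6
  ~B: Łukasiewicz ¬ gives 1 − 0.05 = 0.95
  (~A \/ ~B) = max(0.6, 0.95) = 0.95
  (A -> B): min(1, 1 − 0.4 + 0.05) = 0.65
  (B -> A): min(1, 1 − 0.05 + 0.4) = 1
  ((A -> B) \/ (B -> A)) = max(0.65, 1) = 1
  ~((A -> B) \/ (B -> A)): Łukasiewicz ¬ gives 1 − 1 = 0
  ((~A \/ ~B) -> ~((A -> B) \/ (B -> A))): min(1, 1 − 0.95 + 0) = 0.05
  ~A: Łukasiewicz ¬ gives 1 − 0.4 = 0.6
  (((~A \/ ~B) -> ~((A -> B) \/ (B -> A))) -> ~A): min(1, 1 − 0.05 + 0.6) = 1
  Łukasiewicz value = 1
Difference: 0 − 1 = -1.00

-1.00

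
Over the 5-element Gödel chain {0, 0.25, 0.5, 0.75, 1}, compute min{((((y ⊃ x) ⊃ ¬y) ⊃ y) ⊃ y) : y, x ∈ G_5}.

The minimum is attained at y = 0.25, x = 0.25:
  (y ⊃ x): 0.25 ≤ 0.25, so result = 1
  ¬y: Gödel ¬ of 0.25 = 0 (operand ≠ 0)
  ((y ⊃ x) ⊃ ¬y): 1 > 0, so result = 0
  (((y ⊃ x) ⊃ ¬y) ⊃ y): 0 ≤ 0.25, so result = 1
  ((((y ⊃ x) ⊃ ¬y) ⊃ y) ⊃ y): 1 > 0.25, so result = 0.25
Checking all 25 assignments confirms none give a value below 0.25.

0.25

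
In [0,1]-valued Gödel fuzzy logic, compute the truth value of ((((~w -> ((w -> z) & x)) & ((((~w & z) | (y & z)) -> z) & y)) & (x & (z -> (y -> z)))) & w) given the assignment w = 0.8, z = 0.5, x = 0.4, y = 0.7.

0.40

~w: Gödel ¬ of 0.8 = 0 (operand ≠ 0)
(w -> z): 0.8 > 0.5, so result = 0.5
((w -> z) & x) = min(0.5, 0.4) = 0.4
(~w -> ((w -> z) & x)): 0 ≤ 0.4, so result = 1
~w: Gödel ¬ of 0.8 = 0 (operand ≠ 0)
(~w & z) = min(0, 0.5) = 0
(y & z) = min(0.7, 0.5) = 0.5
((~w & z) | (y & z)) = max(0, 0.5) = 0.5
(((~w & z) | (y & z)) -> z): 0.5 ≤ 0.5, so result = 1
((((~w & z) | (y & z)) -> z) & y) = min(1, 0.7) = 0.7
((~w -> ((w -> z) & x)) & ((((~w & z) | (y & z)) -> z) & y)) = min(1, 0.7) = 0.7
(y -> z): 0.7 > 0.5, so result = 0.5
(z -> (y -> z)): 0.5 ≤ 0.5, so result = 1
(x & (z -> (y -> z))) = min(0.4, 1) = 0.4
(((~w -> ((w -> z) & x)) & ((((~w & z) | (y & z)) -> z) & y)) & (x & (z -> (y -> z)))) = min(0.7, 0.4) = 0.4
((((~w -> ((w -> z) & x)) & ((((~w & z) | (y & z)) -> z) & y)) & (x & (z -> (y -> z)))) & w) = min(0.4, 0.8) = 0.4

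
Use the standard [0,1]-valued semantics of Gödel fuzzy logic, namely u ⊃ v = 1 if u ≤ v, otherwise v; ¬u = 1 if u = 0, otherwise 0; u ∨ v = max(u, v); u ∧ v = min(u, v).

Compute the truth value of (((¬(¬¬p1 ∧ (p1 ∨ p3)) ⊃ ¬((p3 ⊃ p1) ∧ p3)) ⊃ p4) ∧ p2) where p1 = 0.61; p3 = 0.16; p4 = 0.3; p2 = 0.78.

0.30

¬p1: Gödel ¬ of 0.61 = 0 (operand ≠ 0)
¬¬p1: Gödel ¬ of 0 = 1 (operand is 0)
(p1 ∨ p3) = max(0.61, 0.16) = 0.61
(¬¬p1 ∧ (p1 ∨ p3)) = min(1, 0.61) = 0.61
¬(¬¬p1 ∧ (p1 ∨ p3)): Gödel ¬ of 0.61 = 0 (operand ≠ 0)
(p3 ⊃ p1): 0.16 ≤ 0.61, so result = 1
((p3 ⊃ p1) ∧ p3) = min(1, 0.16) = 0.16
¬((p3 ⊃ p1) ∧ p3): Gödel ¬ of 0.16 = 0 (operand ≠ 0)
(¬(¬¬p1 ∧ (p1 ∨ p3)) ⊃ ¬((p3 ⊃ p1) ∧ p3)): 0 ≤ 0, so result = 1
((¬(¬¬p1 ∧ (p1 ∨ p3)) ⊃ ¬((p3 ⊃ p1) ∧ p3)) ⊃ p4): 1 > 0.3, so result = 0.3
(((¬(¬¬p1 ∧ (p1 ∨ p3)) ⊃ ¬((p3 ⊃ p1) ∧ p3)) ⊃ p4) ∧ p2) = min(0.3, 0.78) = 0.3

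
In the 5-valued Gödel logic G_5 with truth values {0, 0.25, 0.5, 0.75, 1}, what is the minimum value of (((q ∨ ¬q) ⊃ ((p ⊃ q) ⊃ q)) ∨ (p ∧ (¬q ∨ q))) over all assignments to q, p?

0.00

The minimum is attained at q = 0, p = 0:
  ¬q: Gödel ¬ of 0 = 1 (operand is 0)
  (q ∨ ¬q) = max(0, 1) = 1
  (p ⊃ q): 0 ≤ 0, so result = 1
  ((p ⊃ q) ⊃ q): 1 > 0, so result = 0
  ((q ∨ ¬q) ⊃ ((p ⊃ q) ⊃ q)): 1 > 0, so result = 0
  ¬q: Gödel ¬ of 0 = 1 (operand is 0)
  (¬q ∨ q) = max(1, 0) = 1
  (p ∧ (¬q ∨ q)) = min(0, 1) = 0
  (((q ∨ ¬q) ⊃ ((p ⊃ q) ⊃ q)) ∨ (p ∧ (¬q ∨ q))) = max(0, 0) = 0
Checking all 25 assignments confirms none give a value below 0.00.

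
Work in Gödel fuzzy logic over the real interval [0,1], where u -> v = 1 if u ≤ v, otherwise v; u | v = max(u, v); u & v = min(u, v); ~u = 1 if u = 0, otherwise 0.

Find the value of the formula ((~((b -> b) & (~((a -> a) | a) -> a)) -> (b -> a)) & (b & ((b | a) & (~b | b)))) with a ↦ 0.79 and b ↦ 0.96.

(b -> b): 0.96 ≤ 0.96, so result = 1
(a -> a): 0.79 ≤ 0.79, so result = 1
((a -> a) | a) = max(1, 0.79) = 1
~((a -> a) | a): Gödel ¬ of 1 = 0 (operand ≠ 0)
(~((a -> a) | a) -> a): 0 ≤ 0.79, so result = 1
((b -> b) & (~((a -> a) | a) -> a)) = min(1, 1) = 1
~((b -> b) & (~((a -> a) | a) -> a)): Gödel ¬ of 1 = 0 (operand ≠ 0)
(b -> a): 0.96 > 0.79, so result = 0.79
(~((b -> b) & (~((a -> a) | a) -> a)) -> (b -> a)): 0 ≤ 0.79, so result = 1
(b | a) = max(0.96, 0.79) = 0.96
~b: Gödel ¬ of 0.96 = 0 (operand ≠ 0)
(~b | b) = max(0, 0.96) = 0.96
((b | a) & (~b | b)) = min(0.96, 0.96) = 0.96
(b & ((b | a) & (~b | b))) = min(0.96, 0.96) = 0.96
((~((b -> b) & (~((a -> a) | a) -> a)) -> (b -> a)) & (b & ((b | a) & (~b | b)))) = min(1, 0.96) = 0.96

0.96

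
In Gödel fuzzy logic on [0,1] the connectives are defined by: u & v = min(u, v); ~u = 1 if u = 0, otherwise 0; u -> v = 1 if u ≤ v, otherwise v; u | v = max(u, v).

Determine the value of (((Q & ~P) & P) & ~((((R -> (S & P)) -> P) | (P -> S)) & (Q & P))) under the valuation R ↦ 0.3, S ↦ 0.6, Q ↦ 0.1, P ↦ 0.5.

~P: Gödel ¬ of 0.5 = 0 (operand ≠ 0)
(Q & ~P) = min(0.1, 0) = 0
((Q & ~P) & P) = min(0, 0.5) = 0
(S & P) = min(0.6, 0.5) = 0.5
(R -> (S & P)): 0.3 ≤ 0.5, so result = 1
((R -> (S & P)) -> P): 1 > 0.5, so result = 0.5
(P -> S): 0.5 ≤ 0.6, so result = 1
(((R -> (S & P)) -> P) | (P -> S)) = max(0.5, 1) = 1
(Q & P) = min(0.1, 0.5) = 0.1
((((R -> (S & P)) -> P) | (P -> S)) & (Q & P)) = min(1, 0.1) = 0.1
~((((R -> (S & P)) -> P) | (P -> S)) & (Q & P)): Gödel ¬ of 0.1 = 0 (operand ≠ 0)
(((Q & ~P) & P) & ~((((R -> (S & P)) -> P) | (P -> S)) & (Q & P))) = min(0, 0) = 0

0.00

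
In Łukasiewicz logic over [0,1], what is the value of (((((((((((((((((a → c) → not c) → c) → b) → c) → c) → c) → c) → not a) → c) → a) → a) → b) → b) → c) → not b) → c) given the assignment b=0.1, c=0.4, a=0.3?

0.50

(a → c): min(1, 1 − 0.3 + 0.4) = 1
not c: Łukasiewicz ¬ gives 1 − 0.4 = 0.6
((a → c) → not c): min(1, 1 − 1 + 0.6) = 0.6
(((a → c) → not c) → c): min(1, 1 − 0.6 + 0.4) = 0.8
((((a → c) → not c) → c) → b): min(1, 1 − 0.8 + 0.1) = 0.3
(((((a → c) → not c) → c) → b) → c): min(1, 1 − 0.3 + 0.4) = 1
((((((a → c) → not c) → c) → b) → c) → c): min(1, 1 − 1 + 0.4) = 0.4
(((((((a → c) → not c) → c) → b) → c) → c) → c): min(1, 1 − 0.4 + 0.4) = 1
((((((((a → c) → not c) → c) → b) → c) → c) → c) → c): min(1, 1 − 1 + 0.4) = 0.4
not a: Łukasiewicz ¬ gives 1 − 0.3 = 0.7
(((((((((a → c) → not c) → c) → b) → c) → c) → c) → c) → not a): min(1, 1 − 0.4 + 0.7) = 1
((((((((((a → c) → not c) → c) → b) → c) → c) → c) → c) → not a) → c): min(1, 1 − 1 + 0.4) = 0.4
(((((((((((a → c) → not c) → c) → b) → c) → c) → c) → c) → not a) → c) → a): min(1, 1 − 0.4 + 0.3) = 0.9
((((((((((((a → c) → not c) → c) → b) → c) → c) → c) → c) → not a) → c) → a) → a): min(1, 1 − 0.9 + 0.3) = 0.4
(((((((((((((a → c) → not c) → c) → b) → c) → c) → c) → c) → not a) → c) → a) → a) → b): min(1, 1 − 0.4 + 0.1) = 0.7
((((((((((((((a → c) → not c) → c) → b) → c) → c) → c) → c) → not a) → c) → a) → a) → b) → b): min(1, 1 − 0.7 + 0.1) = 0.4
(((((((((((((((a → c) → not c) → c) → b) → c) → c) → c) → c) → not a) → c) → a) → a) → b) → b) → c): min(1, 1 − 0.4 + 0.4) = 1
not b: Łukasiewicz ¬ gives 1 − 0.1 = 0.9
((((((((((((((((a → c) → not c) → c) → b) → c) → c) → c) → c) → not a) → c) → a) → a) → b) → b) → c) → not b): min(1, 1 − 1 + 0.9) = 0.9
(((((((((((((((((a → c) → not c) → c) → b) → c) → c) → c) → c) → not a) → c) → a) → a) → b) → b) → c) → not b) → c): min(1, 1 − 0.9 + 0.4) = 0.5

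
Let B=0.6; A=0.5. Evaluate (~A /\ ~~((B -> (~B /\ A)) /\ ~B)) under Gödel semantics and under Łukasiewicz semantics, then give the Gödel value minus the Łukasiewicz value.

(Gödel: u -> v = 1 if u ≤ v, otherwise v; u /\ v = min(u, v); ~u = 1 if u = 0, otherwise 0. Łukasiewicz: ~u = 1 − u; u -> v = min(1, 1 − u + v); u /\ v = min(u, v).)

Gödel evaluation:
  ~A: Gödel ¬ of 0.5 = 0 (operand ≠ 0)
  ~B: Gödel ¬ of 0.6 = 0 (operand ≠ 0)
  (~B /\ A) = min(0, 0.5) = 0
  (B -> (~B /\ A)): 0.6 > 0, so result = 0
  ~B: Gödel ¬ of 0.6 = 0 (operand ≠ 0)
  ((B -> (~B /\ A)) /\ ~B) = min(0, 0) = 0
  ~((B -> (~B /\ A)) /\ ~B): Gödel ¬ of 0 = 1 (operand is 0)
  ~~((B -> (~B /\ A)) /\ ~B): Gödel ¬ of 1 = 0 (operand ≠ 0)
  (~A /\ ~~((B -> (~B /\ A)) /\ ~B)) = min(0, 0) = 0
  Gödel value = 0
Łukasiewicz evaluation:
  ~A: Łukasiewicz ¬ gives 1 − 0.5 = 0.5
  ~B: Łukasiewicz ¬ gives 1 − 0.6 = 0.4
  (~B /\ A) = min(0.4, 0.5) = 0.4
  (B -> (~B /\ A)): min(1, 1 − 0.6 + 0.4) = 0.8
  ~B: Łukasiewicz ¬ gives 1 − 0.6 = 0.4
  ((B -> (~B /\ A)) /\ ~B) = min(0.8, 0.4) = 0.4
  ~((B -> (~B /\ A)) /\ ~B): Łukasiewicz ¬ gives 1 − 0.4 = 0.6
  ~~((B -> (~B /\ A)) /\ ~B): Łukasiewicz ¬ gives 1 − 0.6 = 0.4
  (~A /\ ~~((B -> (~B /\ A)) /\ ~B)) = min(0.5, 0.4) = 0.4
  Łukasiewicz value = 0.4
Difference: 0 − 0.4 = -0.40

-0.40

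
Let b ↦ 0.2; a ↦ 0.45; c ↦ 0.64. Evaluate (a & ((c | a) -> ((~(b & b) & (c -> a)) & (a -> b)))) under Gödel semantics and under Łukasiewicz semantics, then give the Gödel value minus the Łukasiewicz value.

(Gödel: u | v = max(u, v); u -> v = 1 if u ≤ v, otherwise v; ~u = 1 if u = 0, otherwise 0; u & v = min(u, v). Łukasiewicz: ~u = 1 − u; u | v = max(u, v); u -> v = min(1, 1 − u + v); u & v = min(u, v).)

Gödel evaluation:
  (c | a) = max(0.64, 0.45) = 0.64
  (b & b) = min(0.2, 0.2) = 0.2
  ~(b & b): Gödel ¬ of 0.2 = 0 (operand ≠ 0)
  (c -> a): 0.64 > 0.45, so result = 0.45
  (~(b & b) & (c -> a)) = min(0, 0.45) = 0
  (a -> b): 0.45 > 0.2, so result = 0.2
  ((~(b & b) & (c -> a)) & (a -> b)) = min(0, 0.2) = 0
  ((c | a) -> ((~(b & b) & (c -> a)) & (a -> b))): 0.64 > 0, so result = 0
  (a & ((c | a) -> ((~(b & b) & (c -> a)) & (a -> b)))) = min(0.45, 0) = 0
  Gödel value = 0
Łukasiewicz evaluation:
  (c | a) = max(0.64, 0.45) = 0.64
  (b & b) = min(0.2, 0.2) = 0.2
  ~(b & b): Łukasiewicz ¬ gives 1 − 0.2 = 0.8
  (c -> a): min(1, 1 − 0.64 + 0.45) = 0.81
  (~(b & b) & (c -> a)) = min(0.8, 0.81) = 0.8
  (a -> b): min(1, 1 − 0.45 + 0.2) = 0.75
  ((~(b & b) & (c -> a)) & (a -> b)) = min(0.8, 0.75) = 0.75
  ((c | a) -> ((~(b & b) & (c -> a)) & (a -> b))): min(1, 1 − 0.64 + 0.75) = 1
  (a & ((c | a) -> ((~(b & b) & (c -> a)) & (a -> b)))) = min(0.45, 1) = 0.45
  Łukasiewicz value = 0.45
Difference: 0 − 0.45 = -0.45

-0.45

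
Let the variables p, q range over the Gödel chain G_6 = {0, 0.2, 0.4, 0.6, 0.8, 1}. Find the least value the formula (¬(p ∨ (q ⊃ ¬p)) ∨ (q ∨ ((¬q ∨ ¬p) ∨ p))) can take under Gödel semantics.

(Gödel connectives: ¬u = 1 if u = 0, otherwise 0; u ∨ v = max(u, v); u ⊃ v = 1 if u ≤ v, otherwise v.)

0.20

The minimum is attained at p = 0.2, q = 0.2:
  ¬p: Gödel ¬ of 0.2 = 0 (operand ≠ 0)
  (q ⊃ ¬p): 0.2 > 0, so result = 0
  (p ∨ (q ⊃ ¬p)) = max(0.2, 0) = 0.2
  ¬(p ∨ (q ⊃ ¬p)): Gödel ¬ of 0.2 = 0 (operand ≠ 0)
  ¬q: Gödel ¬ of 0.2 = 0 (operand ≠ 0)
  ¬p: Gödel ¬ of 0.2 = 0 (operand ≠ 0)
  (¬q ∨ ¬p) = max(0, 0) = 0
  ((¬q ∨ ¬p) ∨ p) = max(0, 0.2) = 0.2
  (q ∨ ((¬q ∨ ¬p) ∨ p)) = max(0.2, 0.2) = 0.2
  (¬(p ∨ (q ⊃ ¬p)) ∨ (q ∨ ((¬q ∨ ¬p) ∨ p))) = max(0, 0.2) = 0.2
Checking all 36 assignments confirms none give a value below 0.20.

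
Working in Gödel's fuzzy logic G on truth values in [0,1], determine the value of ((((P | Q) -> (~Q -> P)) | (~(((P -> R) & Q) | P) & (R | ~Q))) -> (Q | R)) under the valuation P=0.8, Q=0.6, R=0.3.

(P | Q) = max(0.8, 0.6) = 0.8
~Q: Gödel ¬ of 0.6 = 0 (operand ≠ 0)
(~Q -> P): 0 ≤ 0.8, so result = 1
((P | Q) -> (~Q -> P)): 0.8 ≤ 1, so result = 1
(P -> R): 0.8 > 0.3, so result = 0.3
((P -> R) & Q) = min(0.3, 0.6) = 0.3
(((P -> R) & Q) | P) = max(0.3, 0.8) = 0.8
~(((P -> R) & Q) | P): Gödel ¬ of 0.8 = 0 (operand ≠ 0)
~Q: Gödel ¬ of 0.6 = 0 (operand ≠ 0)
(R | ~Q) = max(0.3, 0) = 0.3
(~(((P -> R) & Q) | P) & (R | ~Q)) = min(0, 0.3) = 0
(((P | Q) -> (~Q -> P)) | (~(((P -> R) & Q) | P) & (R | ~Q))) = max(1, 0) = 1
(Q | R) = max(0.6, 0.3) = 0.6
((((P | Q) -> (~Q -> P)) | (~(((P -> R) & Q) | P) & (R | ~Q))) -> (Q | R)): 1 > 0.6, so result = 0.6

0.60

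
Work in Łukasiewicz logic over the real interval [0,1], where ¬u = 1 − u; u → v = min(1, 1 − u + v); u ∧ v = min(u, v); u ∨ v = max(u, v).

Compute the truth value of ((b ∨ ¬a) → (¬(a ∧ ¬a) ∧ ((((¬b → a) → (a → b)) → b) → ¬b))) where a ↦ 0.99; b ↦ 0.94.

0.13

¬a: Łukasiewicz ¬ gives 1 − 0.99 = 0.01
(b ∨ ¬a) = max(0.94, 0.01) = 0.94
¬a: Łukasiewicz ¬ gives 1 − 0.99 = 0.01
(a ∧ ¬a) = min(0.99, 0.01) = 0.01
¬(a ∧ ¬a): Łukasiewicz ¬ gives 1 − 0.01 = 0.99
¬b: Łukasiewicz ¬ gives 1 − 0.94 = 0.06
(¬b → a): min(1, 1 − 0.06 + 0.99) = 1
(a → b): min(1, 1 − 0.99 + 0.94) = 0.95
((¬b → a) → (a → b)): min(1, 1 − 1 + 0.95) = 0.95
(((¬b → a) → (a → b)) → b): min(1, 1 − 0.95 + 0.94) = 0.99
¬b: Łukasiewicz ¬ gives 1 − 0.94 = 0.06
((((¬b → a) → (a → b)) → b) → ¬b): min(1, 1 − 0.99 + 0.06) = 0.07
(¬(a ∧ ¬a) ∧ ((((¬b → a) → (a → b)) → b) → ¬b)) = min(0.99, 0.07) = 0.07
((b ∨ ¬a) → (¬(a ∧ ¬a) ∧ ((((¬b → a) → (a → b)) → b) → ¬b))): min(1, 1 − 0.94 + 0.07) = 0.13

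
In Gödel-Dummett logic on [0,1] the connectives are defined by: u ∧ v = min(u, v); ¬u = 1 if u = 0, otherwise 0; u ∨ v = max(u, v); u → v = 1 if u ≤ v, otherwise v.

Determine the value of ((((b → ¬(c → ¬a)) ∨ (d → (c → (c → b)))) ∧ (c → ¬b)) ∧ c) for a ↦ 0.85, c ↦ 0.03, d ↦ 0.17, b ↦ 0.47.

¬a: Gödel ¬ of 0.85 = 0 (operand ≠ 0)
(c → ¬a): 0.03 > 0, so result = 0
¬(c → ¬a): Gödel ¬ of 0 = 1 (operand is 0)
(b → ¬(c → ¬a)): 0.47 ≤ 1, so result = 1
(c → b): 0.03 ≤ 0.47, so result = 1
(c → (c → b)): 0.03 ≤ 1, so result = 1
(d → (c → (c → b))): 0.17 ≤ 1, so result = 1
((b → ¬(c → ¬a)) ∨ (d → (c → (c → b)))) = max(1, 1) = 1
¬b: Gödel ¬ of 0.47 = 0 (operand ≠ 0)
(c → ¬b): 0.03 > 0, so result = 0
(((b → ¬(c → ¬a)) ∨ (d → (c → (c → b)))) ∧ (c → ¬b)) = min(1, 0) = 0
((((b → ¬(c → ¬a)) ∨ (d → (c → (c → b)))) ∧ (c → ¬b)) ∧ c) = min(0, 0.03) = 0

0.00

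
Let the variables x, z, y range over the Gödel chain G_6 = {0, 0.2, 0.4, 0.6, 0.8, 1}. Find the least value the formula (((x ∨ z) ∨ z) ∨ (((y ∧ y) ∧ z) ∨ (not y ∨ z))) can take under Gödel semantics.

0.00

The minimum is attained at x = 0, z = 0, y = 0.2:
  (x ∨ z) = max(0, 0) = 0
  ((x ∨ z) ∨ z) = max(0, 0) = 0
  (y ∧ y) = min(0.2, 0.2) = 0.2
  ((y ∧ y) ∧ z) = min(0.2, 0) = 0
  not y: Gödel ¬ of 0.2 = 0 (operand ≠ 0)
  (not y ∨ z) = max(0, 0) = 0
  (((y ∧ y) ∧ z) ∨ (not y ∨ z)) = max(0, 0) = 0
  (((x ∨ z) ∨ z) ∨ (((y ∧ y) ∧ z) ∨ (not y ∨ z))) = max(0, 0) = 0
Checking all 216 assignments confirms none give a value below 0.00.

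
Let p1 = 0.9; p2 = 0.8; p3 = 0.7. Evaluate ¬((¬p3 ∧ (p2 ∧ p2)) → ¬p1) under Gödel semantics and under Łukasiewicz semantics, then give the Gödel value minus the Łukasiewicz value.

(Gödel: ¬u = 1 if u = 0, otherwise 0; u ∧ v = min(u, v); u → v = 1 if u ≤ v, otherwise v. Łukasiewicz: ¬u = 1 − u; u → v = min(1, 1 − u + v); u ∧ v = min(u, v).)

-0.20

Gödel evaluation:
  ¬p3: Gödel ¬ of 0.7 = 0 (operand ≠ 0)
  (p2 ∧ p2) = min(0.8, 0.8) = 0.8
  (¬p3 ∧ (p2 ∧ p2)) = min(0, 0.8) = 0
  ¬p1: Gödel ¬ of 0.9 = 0 (operand ≠ 0)
  ((¬p3 ∧ (p2 ∧ p2)) → ¬p1): 0 ≤ 0, so result = 1
  ¬((¬p3 ∧ (p2 ∧ p2)) → ¬p1): Gödel ¬ of 1 = 0 (operand ≠ 0)
  Gödel value = 0
Łukasiewicz evaluation:
  ¬p3: Łukasiewicz ¬ gives 1 − 0.7 = 0.3
  (p2 ∧ p2) = min(0.8, 0.8) = 0.8
  (¬p3 ∧ (p2 ∧ p2)) = min(0.3, 0.8) = 0.3
  ¬p1: Łukasiewicz ¬ gives 1 − 0.9 = 0.1
  ((¬p3 ∧ (p2 ∧ p2)) → ¬p1): min(1, 1 − 0.3 + 0.1) = 0.8
  ¬((¬p3 ∧ (p2 ∧ p2)) → ¬p1): Łukasiewicz ¬ gives 1 − 0.8 = 0.2
  Łukasiewicz value = 0.2
Difference: 0 − 0.2 = -0.20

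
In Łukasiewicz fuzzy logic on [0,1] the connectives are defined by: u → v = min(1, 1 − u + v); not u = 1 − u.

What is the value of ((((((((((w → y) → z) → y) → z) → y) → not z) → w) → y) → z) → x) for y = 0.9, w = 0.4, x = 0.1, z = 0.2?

(w → y): min(1, 1 − 0.4 + 0.9) = 1
((w → y) → z): min(1, 1 − 1 + 0.2) = 0.2
(((w → y) → z) → y): min(1, 1 − 0.2 + 0.9) = 1
((((w → y) → z) → y) → z): min(1, 1 − 1 + 0.2) = 0.2
(((((w → y) → z) → y) → z) → y): min(1, 1 − 0.2 + 0.9) = 1
not z: Łukasiewicz ¬ gives 1 − 0.2 = 0.8
((((((w → y) → z) → y) → z) → y) → not z): min(1, 1 − 1 + 0.8) = 0.8
(((((((w → y) → z) → y) → z) → y) → not z) → w): min(1, 1 − 0.8 + 0.4) = 0.6
((((((((w → y) → z) → y) → z) → y) → not z) → w) → y): min(1, 1 − 0.6 + 0.9) = 1
(((((((((w → y) → z) → y) → z) → y) → not z) → w) → y) → z): min(1, 1 − 1 + 0.2) = 0.2
((((((((((w → y) → z) → y) → z) → y) → not z) → w) → y) → z) → x): min(1, 1 − 0.2 + 0.1) = 0.9

0.90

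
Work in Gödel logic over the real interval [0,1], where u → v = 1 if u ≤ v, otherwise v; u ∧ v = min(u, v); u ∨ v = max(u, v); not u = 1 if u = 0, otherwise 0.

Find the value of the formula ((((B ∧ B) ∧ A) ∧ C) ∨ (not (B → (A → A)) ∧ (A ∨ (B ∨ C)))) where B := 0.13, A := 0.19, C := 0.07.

0.07

(B ∧ B) = min(0.13, 0.13) = 0.13
((B ∧ B) ∧ A) = min(0.13, 0.19) = 0.13
(((B ∧ B) ∧ A) ∧ C) = min(0.13, 0.07) = 0.07
(A → A): 0.19 ≤ 0.19, so result = 1
(B → (A → A)): 0.13 ≤ 1, so result = 1
not (B → (A → A)): Gödel ¬ of 1 = 0 (operand ≠ 0)
(B ∨ C) = max(0.13, 0.07) = 0.13
(A ∨ (B ∨ C)) = max(0.19, 0.13) = 0.19
(not (B → (A → A)) ∧ (A ∨ (B ∨ C))) = min(0, 0.19) = 0
((((B ∧ B) ∧ A) ∧ C) ∨ (not (B → (A → A)) ∧ (A ∨ (B ∨ C)))) = max(0.07, 0) = 0.07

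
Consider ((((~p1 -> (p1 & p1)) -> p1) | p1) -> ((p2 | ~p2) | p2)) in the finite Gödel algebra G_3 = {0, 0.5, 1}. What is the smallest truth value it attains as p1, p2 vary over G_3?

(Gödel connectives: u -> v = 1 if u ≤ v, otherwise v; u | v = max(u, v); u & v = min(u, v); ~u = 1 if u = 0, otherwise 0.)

The minimum is attained at p1 = 0, p2 = 0.5:
  ~p1: Gödel ¬ of 0 = 1 (operand is 0)
  (p1 & p1) = min(0, 0) = 0
  (~p1 -> (p1 & p1)): 1 > 0, so result = 0
  ((~p1 -> (p1 & p1)) -> p1): 0 ≤ 0, so result = 1
  (((~p1 -> (p1 & p1)) -> p1) | p1) = max(1, 0) = 1
  ~p2: Gödel ¬ of 0.5 = 0 (operand ≠ 0)
  (p2 | ~p2) = max(0.5, 0) = 0.5
  ((p2 | ~p2) | p2) = max(0.5, 0.5) = 0.5
  ((((~p1 -> (p1 & p1)) -> p1) | p1) -> ((p2 | ~p2) | p2)): 1 > 0.5, so result = 0.5
Checking all 9 assignments confirms none give a value below 0.50.

0.50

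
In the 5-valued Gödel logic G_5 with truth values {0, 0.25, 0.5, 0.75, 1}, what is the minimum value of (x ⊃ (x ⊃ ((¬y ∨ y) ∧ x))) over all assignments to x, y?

The minimum is attained at x = 0.5, y = 0.25:
  ¬y: Gödel ¬ of 0.25 = 0 (operand ≠ 0)
  (¬y ∨ y) = max(0, 0.25) = 0.25
  ((¬y ∨ y) ∧ x) = min(0.25, 0.5) = 0.25
  (x ⊃ ((¬y ∨ y) ∧ x)): 0.5 > 0.25, so result = 0.25
  (x ⊃ (x ⊃ ((¬y ∨ y) ∧ x))): 0.5 > 0.25, so result = 0.25
Checking all 25 assignments confirms none give a value below 0.25.

0.25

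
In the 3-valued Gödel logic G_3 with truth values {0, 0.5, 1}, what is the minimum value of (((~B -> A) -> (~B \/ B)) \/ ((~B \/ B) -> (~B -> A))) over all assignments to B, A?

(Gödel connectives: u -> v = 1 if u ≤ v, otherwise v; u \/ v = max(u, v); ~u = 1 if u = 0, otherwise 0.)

Every assignment gives 1. For instance at B = 0, A = 0:
  ~B: Gödel ¬ of 0 = 1 (operand is 0)
  (~B -> A): 1 > 0, so result = 0
  ~B: Gödel ¬ of 0 = 1 (operand is 0)
  (~B \/ B) = max(1, 0) = 1
  ((~B -> A) -> (~B \/ B)): 0 ≤ 1, so result = 1
  ~B: Gödel ¬ of 0 = 1 (operand is 0)
  (~B \/ B) = max(1, 0) = 1
  ~B: Gödel ¬ of 0 = 1 (operand is 0)
  (~B -> A): 1 > 0, so result = 0
  ((~B \/ B) -> (~B -> A)): 1 > 0, so result = 0
  (((~B -> A) -> (~B \/ B)) \/ ((~B \/ B) -> (~B -> A))) = max(1, 0) = 1
All 9 assignments give value 1 — the formula is a G_3-tautology.

1.00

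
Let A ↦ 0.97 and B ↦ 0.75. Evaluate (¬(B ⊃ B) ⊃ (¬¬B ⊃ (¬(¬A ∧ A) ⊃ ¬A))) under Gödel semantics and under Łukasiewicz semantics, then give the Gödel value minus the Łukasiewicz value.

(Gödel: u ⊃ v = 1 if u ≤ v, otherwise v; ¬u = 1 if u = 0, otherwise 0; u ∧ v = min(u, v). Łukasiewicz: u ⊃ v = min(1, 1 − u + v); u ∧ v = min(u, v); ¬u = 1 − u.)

0.00

Gödel evaluation:
  (B ⊃ B): 0.75 ≤ 0.75, so result = 1
  ¬(B ⊃ B): Gödel ¬ of 1 = 0 (operand ≠ 0)
  ¬B: Gödel ¬ of 0.75 = 0 (operand ≠ 0)
  ¬¬B: Gödel ¬ of 0 = 1 (operand is 0)
  ¬A: Gödel ¬ of 0.97 = 0 (operand ≠ 0)
  (¬A ∧ A) = min(0, 0.97) = 0
  ¬(¬A ∧ A): Gödel ¬ of 0 = 1 (operand is 0)
  ¬A: Gödel ¬ of 0.97 = 0 (operand ≠ 0)
  (¬(¬A ∧ A) ⊃ ¬A): 1 > 0, so result = 0
  (¬¬B ⊃ (¬(¬A ∧ A) ⊃ ¬A)): 1 > 0, so result = 0
  (¬(B ⊃ B) ⊃ (¬¬B ⊃ (¬(¬A ∧ A) ⊃ ¬A))): 0 ≤ 0, so result = 1
  Gödel value = 1
Łukasiewicz evaluation:
  (B ⊃ B): min(1, 1 − 0.75 + 0.75) = 1
  ¬(B ⊃ B): Łukasiewicz ¬ gives 1 − 1 = 0
  ¬B: Łukasiewicz ¬ gives 1 − 0.75 = 0.25
  ¬¬B: Łukasiewicz ¬ gives 1 − 0.25 = 0.75
  ¬A: Łukasiewicz ¬ gives 1 − 0.97 = 0.03
  (¬A ∧ A) = min(0.03, 0.97) = 0.03
  ¬(¬A ∧ A): Łukasiewicz ¬ gives 1 − 0.03 = 0.97
  ¬A: Łukasiewicz ¬ gives 1 − 0.97 = 0.03
  (¬(¬A ∧ A) ⊃ ¬A): min(1, 1 − 0.97 + 0.03) = 0.06
  (¬¬B ⊃ (¬(¬A ∧ A) ⊃ ¬A)): min(1, 1 − 0.75 + 0.06) = 0.31
  (¬(B ⊃ B) ⊃ (¬¬B ⊃ (¬(¬A ∧ A) ⊃ ¬A))): min(1, 1 − 0 + 0.31) = 1
  Łukasiewicz value = 1
Difference: 1 − 1 = 0.00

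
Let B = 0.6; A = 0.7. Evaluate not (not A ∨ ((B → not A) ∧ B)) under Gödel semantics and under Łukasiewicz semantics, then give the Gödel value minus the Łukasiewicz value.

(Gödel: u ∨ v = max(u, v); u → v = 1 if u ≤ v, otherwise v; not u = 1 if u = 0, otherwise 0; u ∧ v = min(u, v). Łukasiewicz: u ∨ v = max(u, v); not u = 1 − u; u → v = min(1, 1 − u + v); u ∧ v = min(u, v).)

Gödel evaluation:
  not A: Gödel ¬ of 0.7 = 0 (operand ≠ 0)
  not A: Gödel ¬ of 0.7 = 0 (operand ≠ 0)
  (B → not A): 0.6 > 0, so result = 0
  ((B → not A) ∧ B) = min(0, 0.6) = 0
  (not A ∨ ((B → not A) ∧ B)) = max(0, 0) = 0
  not (not A ∨ ((B → not A) ∧ B)): Gödel ¬ of 0 = 1 (operand is 0)
  Gödel value = 1
Łukasiewicz evaluation:
  not A: Łukasiewicz ¬ gives 1 − 0.7 = 0.3
  not A: Łukasiewicz ¬ gives 1 − 0.7 = 0.3
  (B → not A): min(1, 1 − 0.6 + 0.3) = 0.7
  ((B → not A) ∧ B) = min(0.7, 0.6) = 0.6
  (not A ∨ ((B → not A) ∧ B)) = max(0.3, 0.6) = 0.6
  not (not A ∨ ((B → not A) ∧ B)): Łukasiewicz ¬ gives 1 − 0.6 = 0.4
  Łukasiewicz value = 0.4
Difference: 1 − 0.4 = 0.60

0.60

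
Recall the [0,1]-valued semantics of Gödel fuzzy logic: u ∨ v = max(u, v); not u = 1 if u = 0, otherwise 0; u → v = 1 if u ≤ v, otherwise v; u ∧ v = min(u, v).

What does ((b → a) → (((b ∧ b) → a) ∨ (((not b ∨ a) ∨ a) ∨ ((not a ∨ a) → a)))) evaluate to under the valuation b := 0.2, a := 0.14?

(b → a): 0.2 > 0.14, so result = 0.14
(b ∧ b) = min(0.2, 0.2) = 0.2
((b ∧ b) → a): 0.2 > 0.14, so result = 0.14
not b: Gödel ¬ of 0.2 = 0 (operand ≠ 0)
(not b ∨ a) = max(0, 0.14) = 0.14
((not b ∨ a) ∨ a) = max(0.14, 0.14) = 0.14
not a: Gödel ¬ of 0.14 = 0 (operand ≠ 0)
(not a ∨ a) = max(0, 0.14) = 0.14
((not a ∨ a) → a): 0.14 ≤ 0.14, so result = 1
(((not b ∨ a) ∨ a) ∨ ((not a ∨ a) → a)) = max(0.14, 1) = 1
(((b ∧ b) → a) ∨ (((not b ∨ a) ∨ a) ∨ ((not a ∨ a) → a))) = max(0.14, 1) = 1
((b → a) → (((b ∧ b) → a) ∨ (((not b ∨ a) ∨ a) ∨ ((not a ∨ a) → a)))): 0.14 ≤ 1, so result = 1

1.00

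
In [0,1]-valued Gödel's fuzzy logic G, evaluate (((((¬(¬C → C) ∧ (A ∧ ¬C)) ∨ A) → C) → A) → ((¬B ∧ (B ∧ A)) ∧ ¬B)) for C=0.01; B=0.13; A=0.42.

¬C: Gödel ¬ of 0.01 = 0 (operand ≠ 0)
(¬C → C): 0 ≤ 0.01, so result = 1
¬(¬C → C): Gödel ¬ of 1 = 0 (operand ≠ 0)
¬C: Gödel ¬ of 0.01 = 0 (operand ≠ 0)
(A ∧ ¬C) = min(0.42, 0) = 0
(¬(¬C → C) ∧ (A ∧ ¬C)) = min(0, 0) = 0
((¬(¬C → C) ∧ (A ∧ ¬C)) ∨ A) = max(0, 0.42) = 0.42
(((¬(¬C → C) ∧ (A ∧ ¬C)) ∨ A) → C): 0.42 > 0.01, so result = 0.01
((((¬(¬C → C) ∧ (A ∧ ¬C)) ∨ A) → C) → A): 0.01 ≤ 0.42, so result = 1
¬B: Gödel ¬ of 0.13 = 0 (operand ≠ 0)
(B ∧ A) = min(0.13, 0.42) = 0.13
(¬B ∧ (B ∧ A)) = min(0, 0.13) = 0
¬B: Gödel ¬ of 0.13 = 0 (operand ≠ 0)
((¬B ∧ (B ∧ A)) ∧ ¬B) = min(0, 0) = 0
(((((¬(¬C → C) ∧ (A ∧ ¬C)) ∨ A) → C) → A) → ((¬B ∧ (B ∧ A)) ∧ ¬B)): 1 > 0, so result = 0

0.00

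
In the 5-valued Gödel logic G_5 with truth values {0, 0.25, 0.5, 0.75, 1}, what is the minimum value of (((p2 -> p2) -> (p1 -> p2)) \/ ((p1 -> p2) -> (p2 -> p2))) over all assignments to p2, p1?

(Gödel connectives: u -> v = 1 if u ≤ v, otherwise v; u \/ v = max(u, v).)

1.00

Every assignment gives 1. For instance at p2 = 0, p1 = 0:
  (p2 -> p2): 0 ≤ 0, so result = 1
  (p1 -> p2): 0 ≤ 0, so result = 1
  ((p2 -> p2) -> (p1 -> p2)): 1 ≤ 1, so result = 1
  (p1 -> p2): 0 ≤ 0, so result = 1
  (p2 -> p2): 0 ≤ 0, so result = 1
  ((p1 -> p2) -> (p2 -> p2)): 1 ≤ 1, so result = 1
  (((p2 -> p2) -> (p1 -> p2)) \/ ((p1 -> p2) -> (p2 -> p2))) = max(1, 1) = 1
All 25 assignments give value 1 — the formula is a G_5-tautology.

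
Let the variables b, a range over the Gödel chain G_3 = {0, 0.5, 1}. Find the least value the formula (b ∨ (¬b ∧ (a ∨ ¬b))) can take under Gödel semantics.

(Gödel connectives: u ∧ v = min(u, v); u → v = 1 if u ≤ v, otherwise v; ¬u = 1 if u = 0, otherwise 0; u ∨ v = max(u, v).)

The minimum is attained at b = 0.5, a = 0:
  ¬b: Gödel ¬ of 0.5 = 0 (operand ≠ 0)
  ¬b: Gödel ¬ of 0.5 = 0 (operand ≠ 0)
  (a ∨ ¬b) = max(0, 0) = 0
  (¬b ∧ (a ∨ ¬b)) = min(0, 0) = 0
  (b ∨ (¬b ∧ (a ∨ ¬b))) = max(0.5, 0) = 0.5
Checking all 9 assignments confirms none give a value below 0.50.

0.50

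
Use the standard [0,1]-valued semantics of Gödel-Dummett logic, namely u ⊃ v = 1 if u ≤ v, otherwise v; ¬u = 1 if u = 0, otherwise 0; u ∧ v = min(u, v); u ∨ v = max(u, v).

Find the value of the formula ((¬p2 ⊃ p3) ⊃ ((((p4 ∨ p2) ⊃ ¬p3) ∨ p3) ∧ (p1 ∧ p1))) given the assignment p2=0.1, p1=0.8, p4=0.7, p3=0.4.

0.40

¬p2: Gödel ¬ of 0.1 = 0 (operand ≠ 0)
(¬p2 ⊃ p3): 0 ≤ 0.4, so result = 1
(p4 ∨ p2) = max(0.7, 0.1) = 0.7
¬p3: Gödel ¬ of 0.4 = 0 (operand ≠ 0)
((p4 ∨ p2) ⊃ ¬p3): 0.7 > 0, so result = 0
(((p4 ∨ p2) ⊃ ¬p3) ∨ p3) = max(0, 0.4) = 0.4
(p1 ∧ p1) = min(0.8, 0.8) = 0.8
((((p4 ∨ p2) ⊃ ¬p3) ∨ p3) ∧ (p1 ∧ p1)) = min(0.4, 0.8) = 0.4
((¬p2 ⊃ p3) ⊃ ((((p4 ∨ p2) ⊃ ¬p3) ∨ p3) ∧ (p1 ∧ p1))): 1 > 0.4, so result = 0.4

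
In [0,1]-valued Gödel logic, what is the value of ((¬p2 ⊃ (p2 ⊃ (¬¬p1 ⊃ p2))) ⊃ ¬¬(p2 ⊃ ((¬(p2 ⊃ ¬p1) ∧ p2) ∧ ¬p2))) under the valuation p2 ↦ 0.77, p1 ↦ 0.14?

¬p2: Gödel ¬ of 0.77 = 0 (operand ≠ 0)
¬p1: Gödel ¬ of 0.14 = 0 (operand ≠ 0)
¬¬p1: Gödel ¬ of 0 = 1 (operand is 0)
(¬¬p1 ⊃ p2): 1 > 0.77, so result = 0.77
(p2 ⊃ (¬¬p1 ⊃ p2)): 0.77 ≤ 0.77, so result = 1
(¬p2 ⊃ (p2 ⊃ (¬¬p1 ⊃ p2))): 0 ≤ 1, so result = 1
¬p1: Gödel ¬ of 0.14 = 0 (operand ≠ 0)
(p2 ⊃ ¬p1): 0.77 > 0, so result = 0
¬(p2 ⊃ ¬p1): Gödel ¬ of 0 = 1 (operand is 0)
(¬(p2 ⊃ ¬p1) ∧ p2) = min(1, 0.77) = 0.77
¬p2: Gödel ¬ of 0.77 = 0 (operand ≠ 0)
((¬(p2 ⊃ ¬p1) ∧ p2) ∧ ¬p2) = min(0.77, 0) = 0
(p2 ⊃ ((¬(p2 ⊃ ¬p1) ∧ p2) ∧ ¬p2)): 0.77 > 0, so result = 0
¬(p2 ⊃ ((¬(p2 ⊃ ¬p1) ∧ p2) ∧ ¬p2)): Gödel ¬ of 0 = 1 (operand is 0)
¬¬(p2 ⊃ ((¬(p2 ⊃ ¬p1) ∧ p2) ∧ ¬p2)): Gödel ¬ of 1 = 0 (operand ≠ 0)
((¬p2 ⊃ (p2 ⊃ (¬¬p1 ⊃ p2))) ⊃ ¬¬(p2 ⊃ ((¬(p2 ⊃ ¬p1) ∧ p2) ∧ ¬p2))): 1 > 0, so result = 0

0.00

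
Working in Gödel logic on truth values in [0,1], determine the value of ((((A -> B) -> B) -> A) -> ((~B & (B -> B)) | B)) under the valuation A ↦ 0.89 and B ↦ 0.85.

0.85

(A -> B): 0.89 > 0.85, so result = 0.85
((A -> B) -> B): 0.85 ≤ 0.85, so result = 1
(((A -> B) -> B) -> A): 1 > 0.89, so result = 0.89
~B: Gödel ¬ of 0.85 = 0 (operand ≠ 0)
(B -> B): 0.85 ≤ 0.85, so result = 1
(~B & (B -> B)) = min(0, 1) = 0
((~B & (B -> B)) | B) = max(0, 0.85) = 0.85
((((A -> B) -> B) -> A) -> ((~B & (B -> B)) | B)): 0.89 > 0.85, so result = 0.85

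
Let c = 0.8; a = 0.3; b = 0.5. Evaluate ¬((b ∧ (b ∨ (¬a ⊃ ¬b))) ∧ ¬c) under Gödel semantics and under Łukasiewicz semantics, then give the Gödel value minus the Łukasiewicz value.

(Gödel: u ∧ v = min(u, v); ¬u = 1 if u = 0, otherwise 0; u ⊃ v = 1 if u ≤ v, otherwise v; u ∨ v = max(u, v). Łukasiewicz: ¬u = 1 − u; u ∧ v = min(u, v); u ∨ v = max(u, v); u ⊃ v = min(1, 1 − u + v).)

Gödel evaluation:
  ¬a: Gödel ¬ of 0.3 = 0 (operand ≠ 0)
  ¬b: Gödel ¬ of 0.5 = 0 (operand ≠ 0)
  (¬a ⊃ ¬b): 0 ≤ 0, so result = 1
  (b ∨ (¬a ⊃ ¬b)) = max(0.5, 1) = 1
  (b ∧ (b ∨ (¬a ⊃ ¬b))) = min(0.5, 1) = 0.5
  ¬c: Gödel ¬ of 0.8 = 0 (operand ≠ 0)
  ((b ∧ (b ∨ (¬a ⊃ ¬b))) ∧ ¬c) = min(0.5, 0) = 0
  ¬((b ∧ (b ∨ (¬a ⊃ ¬b))) ∧ ¬c): Gödel ¬ of 0 = 1 (operand is 0)
  Gödel value = 1
Łukasiewicz evaluation:
  ¬a: Łukasiewicz ¬ gives 1 − 0.3 = 0.7
  ¬b: Łukasiewicz ¬ gives 1 − 0.5 = 0.5
  (¬a ⊃ ¬b): min(1, 1 − 0.7 + 0.5) = 0.8
  (b ∨ (¬a ⊃ ¬b)) = max(0.5, 0.8) = 0.8
  (b ∧ (b ∨ (¬a ⊃ ¬b))) = min(0.5, 0.8) = 0.5
  ¬c: Łukasiewicz ¬ gives 1 − 0.8 = 0.2
  ((b ∧ (b ∨ (¬a ⊃ ¬b))) ∧ ¬c) = min(0.5, 0.2) = 0.2
  ¬((b ∧ (b ∨ (¬a ⊃ ¬b))) ∧ ¬c): Łukasiewicz ¬ gives 1 − 0.2 = 0.8
  Łukasiewicz value = 0.8
Difference: 1 − 0.8 = 0.20

0.20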